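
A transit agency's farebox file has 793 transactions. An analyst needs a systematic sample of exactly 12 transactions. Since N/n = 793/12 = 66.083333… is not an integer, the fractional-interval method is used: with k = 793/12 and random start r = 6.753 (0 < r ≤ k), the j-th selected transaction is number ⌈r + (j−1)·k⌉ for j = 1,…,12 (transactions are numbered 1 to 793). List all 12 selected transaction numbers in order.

7, 73, 139, 206, 272, 338, 404, 470, 536, 602, 668, 734

j=1: r + 0k = 6.753 → ⌈·⌉ = 7
j=2: r + 1k = 72.836333… → ⌈·⌉ = 73
j=3: r + 2k = 138.919666… → ⌈·⌉ = 139
j=4: r + 3k = 205.003 → ⌈·⌉ = 206
j=5: r + 4k = 271.086333… → ⌈·⌉ = 272
j=6: r + 5k = 337.169666… → ⌈·⌉ = 338
j=7: r + 6k = 403.253 → ⌈·⌉ = 404
j=8: r + 7k = 469.336333… → ⌈·⌉ = 470
j=9: r + 8k = 535.419666… → ⌈·⌉ = 536
j=10: r + 9k = 601.503 → ⌈·⌉ = 602
j=11: r + 10k = 667.586333… → ⌈·⌉ = 668
j=12: r + 11k = 733.669666… → ⌈·⌉ = 734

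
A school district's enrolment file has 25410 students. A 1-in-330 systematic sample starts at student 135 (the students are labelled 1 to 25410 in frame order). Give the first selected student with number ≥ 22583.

22905

k = 330
Steps past start: ⌈(22583 − 135)/330⌉ = ⌈22448/330⌉ = 69
Selected student: 135 + 69×330 = 22905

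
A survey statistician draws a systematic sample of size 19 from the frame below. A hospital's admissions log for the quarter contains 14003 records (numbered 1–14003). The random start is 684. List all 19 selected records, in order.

k = N/n = 14003/19 = 737
record 1: 684
record 2: 684 + 737 = 1421
record 3: 1421 + 737 = 2158
record 4: 2158 + 737 = 2895
record 5: 2895 + 737 = 3632
record 6: 3632 + 737 = 4369
record 7: 4369 + 737 = 5106
record 8: 5106 + 737 = 5843
record 9: 5843 + 737 = 6580
record 10: 6580 + 737 = 7317
record 11: 7317 + 737 = 8054
record 12: 8054 + 737 = 8791
record 13: 8791 + 737 = 9528
record 14: 9528 + 737 = 10265
record 15: 10265 + 737 = 11002
record 16: 11002 + 737 = 11739
record 17: 11739 + 737 = 12476
record 18: 12476 + 737 = 13213
record 19: 13213 + 737 = 13950

684, 1421, 2158, 2895, 3632, 4369, 5106, 5843, 6580, 7317, 8054, 8791, 9528, 10265, 11002, 11739, 12476, 13213, 13950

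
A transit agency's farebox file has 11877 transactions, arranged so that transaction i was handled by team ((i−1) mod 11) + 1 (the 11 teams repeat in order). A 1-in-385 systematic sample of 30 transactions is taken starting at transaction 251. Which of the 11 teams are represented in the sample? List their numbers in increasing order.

9

Consecutive selections differ by k = 385, so their team numbers differ by 385 mod 11 = 0.
gcd(385, 11) = 11, so the sample visits 11/11 = 1 distinct residues mod 11.
Start 251 is team 9; the teams hit are 9.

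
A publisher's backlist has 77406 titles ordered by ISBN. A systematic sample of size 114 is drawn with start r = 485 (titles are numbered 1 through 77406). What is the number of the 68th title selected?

45978

k = 77406/114 = 679
68th selection = r + (68−1)·k = 485 + 67×679 = 485 + 45493 = 45978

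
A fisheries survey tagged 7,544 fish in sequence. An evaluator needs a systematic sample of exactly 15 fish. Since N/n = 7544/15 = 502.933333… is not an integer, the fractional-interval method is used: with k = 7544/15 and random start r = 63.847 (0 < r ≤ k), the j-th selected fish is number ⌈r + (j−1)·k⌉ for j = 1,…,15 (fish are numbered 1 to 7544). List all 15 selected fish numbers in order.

64, 567, 1070, 1573, 2076, 2579, 3082, 3585, 4088, 4591, 5094, 5597, 6100, 6602, 7105

j=1: r + 0k = 63.847 → ⌈·⌉ = 64
j=2: r + 1k = 566.780333… → ⌈·⌉ = 567
j=3: r + 2k = 1069.713666… → ⌈·⌉ = 1070
j=4: r + 3k = 1572.647 → ⌈·⌉ = 1573
j=5: r + 4k = 2075.580333… → ⌈·⌉ = 2076
j=6: r + 5k = 2578.513666… → ⌈·⌉ = 2579
j=7: r + 6k = 3081.447 → ⌈·⌉ = 3082
j=8: r + 7k = 3584.380333… → ⌈·⌉ = 3585
j=9: r + 8k = 4087.313666… → ⌈·⌉ = 4088
j=10: r + 9k = 4590.247 → ⌈·⌉ = 4591
j=11: r + 10k = 5093.180333… → ⌈·⌉ = 5094
j=12: r + 11k = 5596.113666… → ⌈·⌉ = 5597
j=13: r + 12k = 6099.047 → ⌈·⌉ = 6100
j=14: r + 13k = 6601.980333… → ⌈·⌉ = 6602
j=15: r + 14k = 7104.913666… → ⌈·⌉ = 7105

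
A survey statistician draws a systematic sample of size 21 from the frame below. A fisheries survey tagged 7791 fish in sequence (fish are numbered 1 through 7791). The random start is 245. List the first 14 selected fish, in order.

245, 616, 987, 1358, 1729, 2100, 2471, 2842, 3213, 3584, 3955, 4326, 4697, 5068

k = N/n = 7791/21 = 371
fish 1: 245
fish 2: 245 + 371 = 616
fish 3: 616 + 371 = 987
fish 4: 987 + 371 = 1358
fish 5: 1358 + 371 = 1729
fish 6: 1729 + 371 = 2100
fish 7: 2100 + 371 = 2471
fish 8: 2471 + 371 = 2842
fish 9: 2842 + 371 = 3213
fish 10: 3213 + 371 = 3584
fish 11: 3584 + 371 = 3955
fish 12: 3955 + 371 = 4326
fish 13: 4326 + 371 = 4697
fish 14: 4697 + 371 = 5068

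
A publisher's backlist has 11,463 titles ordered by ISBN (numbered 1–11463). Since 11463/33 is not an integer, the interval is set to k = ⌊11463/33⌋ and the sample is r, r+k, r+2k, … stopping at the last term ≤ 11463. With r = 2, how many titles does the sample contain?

34

k = ⌊11463/33⌋ = 347
Achieved size = ⌊(11463 − 2)/347⌋ + 1 = ⌊11461/347⌋ + 1 = 33 + 1 = 34
(last selection: 2 + 33×347 = 11453 ≤ 11463; next would be 11800 > 11463)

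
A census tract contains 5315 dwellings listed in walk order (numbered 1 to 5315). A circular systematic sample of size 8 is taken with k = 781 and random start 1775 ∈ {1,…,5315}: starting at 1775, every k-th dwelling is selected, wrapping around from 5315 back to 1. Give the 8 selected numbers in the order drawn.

1775, 2556, 3337, 4118, 4899, 365, 1146, 1927

Selection 1: 1775
Selection 2: 1775 + 781 = 2556
Selection 3: 2556 + 781 = 3337
Selection 4: 3337 + 781 = 4118
Selection 5: 4118 + 781 = 4899
Selection 6: 4899 + 781 = 5680 → 5680 − 5315 = 365
Selection 7: 365 + 781 = 1146
Selection 8: 1146 + 781 = 1927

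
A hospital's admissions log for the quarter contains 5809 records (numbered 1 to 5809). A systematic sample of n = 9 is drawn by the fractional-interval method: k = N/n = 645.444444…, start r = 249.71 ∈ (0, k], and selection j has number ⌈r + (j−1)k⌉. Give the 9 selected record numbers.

j=1: r + 0k = 249.71 → ⌈·⌉ = 250
j=2: r + 1k = 895.154444… → ⌈·⌉ = 896
j=3: r + 2k = 1540.598888… → ⌈·⌉ = 1541
j=4: r + 3k = 2186.043333… → ⌈·⌉ = 2187
j=5: r + 4k = 2831.487777… → ⌈·⌉ = 2832
j=6: r + 5k = 3476.932222… → ⌈·⌉ = 3477
j=7: r + 6k = 4122.376666… → ⌈·⌉ = 4123
j=8: r + 7k = 4767.821111… → ⌈·⌉ = 4768
j=9: r + 8k = 5413.265555… → ⌈·⌉ = 5414

250, 896, 1541, 2187, 2832, 3477, 4123, 4768, 5414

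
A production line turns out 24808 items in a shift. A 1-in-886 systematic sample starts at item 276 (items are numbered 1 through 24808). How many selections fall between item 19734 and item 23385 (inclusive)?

5

k = 886
First selection ≥ 19734: 276 + ⌈(19734−276)/886⌉·886 = 276 + 22×886 = 19768
Last selection ≤ 23385: 276 + ⌊(23385−276)/886⌋·886 = 276 + 26×886 = 23312
Count = 26 − 22 + 1 = 5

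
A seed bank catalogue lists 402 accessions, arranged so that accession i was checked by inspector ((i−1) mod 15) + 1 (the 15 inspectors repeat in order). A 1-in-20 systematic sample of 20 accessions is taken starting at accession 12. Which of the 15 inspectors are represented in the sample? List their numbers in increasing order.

Consecutive selections differ by k = 20, so their inspector numbers differ by 20 mod 15 = 5.
gcd(20, 15) = 5, so the sample visits 15/5 = 3 distinct residues mod 15.
Start 12 is inspector 12; the inspectors hit are 2, 7, 12.

2, 7, 12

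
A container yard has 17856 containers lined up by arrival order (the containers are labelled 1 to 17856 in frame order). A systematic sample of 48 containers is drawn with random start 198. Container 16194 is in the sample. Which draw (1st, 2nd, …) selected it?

44

k = 17856/48 = 372
position = (16194 − 198)/372 + 1 = 15996/372 + 1 = 43 + 1 = 44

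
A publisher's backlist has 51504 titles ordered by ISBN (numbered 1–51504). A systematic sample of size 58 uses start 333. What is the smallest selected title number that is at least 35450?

35853

k = 51504/58 = 888
Steps past start: ⌈(35450 − 333)/888⌉ = ⌈35117/888⌉ = 40
Selected title: 333 + 40×888 = 35853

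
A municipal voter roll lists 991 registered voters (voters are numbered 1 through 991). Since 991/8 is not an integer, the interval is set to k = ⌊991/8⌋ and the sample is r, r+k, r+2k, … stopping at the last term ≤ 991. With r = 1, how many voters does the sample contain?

9

k = ⌊991/8⌋ = 123
Achieved size = ⌊(991 − 1)/123⌋ + 1 = ⌊990/123⌋ + 1 = 8 + 1 = 9
(last selection: 1 + 8×123 = 985 ≤ 991; next would be 1108 > 991)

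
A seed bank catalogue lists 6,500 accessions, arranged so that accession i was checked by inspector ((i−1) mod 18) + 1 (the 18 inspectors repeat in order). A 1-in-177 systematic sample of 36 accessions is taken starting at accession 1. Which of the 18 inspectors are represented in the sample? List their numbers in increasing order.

Consecutive selections differ by k = 177, so their inspector numbers differ by 177 mod 18 = 15.
gcd(177, 18) = 3, so the sample visits 18/3 = 6 distinct residues mod 18.
Start 1 is inspector 1; the inspectors hit are 1, 4, 7, 10, 13, 16.

1, 4, 7, 10, 13, 16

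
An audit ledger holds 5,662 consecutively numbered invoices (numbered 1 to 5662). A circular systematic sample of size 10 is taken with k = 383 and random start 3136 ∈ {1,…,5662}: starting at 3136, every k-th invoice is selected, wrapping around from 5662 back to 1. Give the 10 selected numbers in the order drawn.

Selection 1: 3136
Selection 2: 3136 + 383 = 3519
Selection 3: 3519 + 383 = 3902
Selection 4: 3902 + 383 = 4285
Selection 5: 4285 + 383 = 4668
Selection 6: 4668 + 383 = 5051
Selection 7: 5051 + 383 = 5434
Selection 8: 5434 + 383 = 5817 → 5817 − 5662 = 155
Selection 9: 155 + 383 = 538
Selection 10: 538 + 383 = 921

3136, 3519, 3902, 4285, 4668, 5051, 5434, 155, 538, 921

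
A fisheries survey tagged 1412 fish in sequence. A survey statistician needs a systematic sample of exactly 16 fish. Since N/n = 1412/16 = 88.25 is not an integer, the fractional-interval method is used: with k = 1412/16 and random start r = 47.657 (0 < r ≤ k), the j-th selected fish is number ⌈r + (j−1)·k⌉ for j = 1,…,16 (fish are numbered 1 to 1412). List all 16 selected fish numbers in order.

48, 136, 225, 313, 401, 489, 578, 666, 754, 842, 931, 1019, 1107, 1195, 1284, 1372

j=1: r + 0k = 47.657 → ⌈·⌉ = 48
j=2: r + 1k = 135.907 → ⌈·⌉ = 136
j=3: r + 2k = 224.157 → ⌈·⌉ = 225
j=4: r + 3k = 312.407 → ⌈·⌉ = 313
j=5: r + 4k = 400.657 → ⌈·⌉ = 401
j=6: r + 5k = 488.907 → ⌈·⌉ = 489
j=7: r + 6k = 577.157 → ⌈·⌉ = 578
j=8: r + 7k = 665.407 → ⌈·⌉ = 666
j=9: r + 8k = 753.657 → ⌈·⌉ = 754
j=10: r + 9k = 841.907 → ⌈·⌉ = 842
j=11: r + 10k = 930.157 → ⌈·⌉ = 931
j=12: r + 11k = 1018.407 → ⌈·⌉ = 1019
j=13: r + 12k = 1106.657 → ⌈·⌉ = 1107
j=14: r + 13k = 1194.907 → ⌈·⌉ = 1195
j=15: r + 14k = 1283.157 → ⌈·⌉ = 1284
j=16: r + 15k = 1371.407 → ⌈·⌉ = 1372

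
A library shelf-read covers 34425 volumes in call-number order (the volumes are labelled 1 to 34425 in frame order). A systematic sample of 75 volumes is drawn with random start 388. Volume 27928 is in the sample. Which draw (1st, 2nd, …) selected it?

k = 34425/75 = 459
position = (27928 − 388)/459 + 1 = 27540/459 + 1 = 60 + 1 = 61

61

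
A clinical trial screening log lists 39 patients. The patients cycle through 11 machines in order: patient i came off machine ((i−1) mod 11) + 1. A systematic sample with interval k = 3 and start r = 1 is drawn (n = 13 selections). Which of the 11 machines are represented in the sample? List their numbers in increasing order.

1, 2, 3, 4, 5, 6, 7, 8, 9, 10, 11

Consecutive selections differ by k = 3, so their machine numbers differ by 3 mod 11 = 3.
gcd(3, 11) = 1, so the sample visits 11/1 = 11 distinct residues mod 11.
Start 1 is machine 1; the machines hit are 1, 2, 3, 4, 5, 6, 7, 8, 9, 10, 11.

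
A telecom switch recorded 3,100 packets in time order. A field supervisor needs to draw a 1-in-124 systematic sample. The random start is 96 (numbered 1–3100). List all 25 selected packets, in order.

packet 1: 96
packet 2: 96 + 124 = 220
packet 3: 220 + 124 = 344
packet 4: 344 + 124 = 468
packet 5: 468 + 124 = 592
packet 6: 592 + 124 = 716
packet 7: 716 + 124 = 840
packet 8: 840 + 124 = 964
packet 9: 964 + 124 = 1088
packet 10: 1088 + 124 = 1212
packet 11: 1212 + 124 = 1336
packet 12: 1336 + 124 = 1460
packet 13: 1460 + 124 = 1584
packet 14: 1584 + 124 = 1708
packet 15: 1708 + 124 = 1832
packet 16: 1832 + 124 = 1956
packet 17: 1956 + 124 = 2080
packet 18: 2080 + 124 = 2204
packet 19: 2204 + 124 = 2328
packet 20: 2328 + 124 = 2452
packet 21: 2452 + 124 = 2576
packet 22: 2576 + 124 = 2700
packet 23: 2700 + 124 = 2824
packet 24: 2824 + 124 = 2948
packet 25: 2948 + 124 = 3072

96, 220, 344, 468, 592, 716, 840, 964, 1088, 1212, 1336, 1460, 1584, 1708, 1832, 1956, 2080, 2204, 2328, 2452, 2576, 2700, 2824, 2948, 3072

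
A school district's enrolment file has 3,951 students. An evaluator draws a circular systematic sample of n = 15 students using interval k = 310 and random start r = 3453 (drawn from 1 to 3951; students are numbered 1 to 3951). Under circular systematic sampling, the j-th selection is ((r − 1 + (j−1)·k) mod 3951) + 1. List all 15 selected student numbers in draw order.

3453, 3763, 122, 432, 742, 1052, 1362, 1672, 1982, 2292, 2602, 2912, 3222, 3532, 3842

Selection 1: 3453
Selection 2: 3453 + 310 = 3763
Selection 3: 3763 + 310 = 4073 → 4073 − 3951 = 122
Selection 4: 122 + 310 = 432
Selection 5: 432 + 310 = 742
Selection 6: 742 + 310 = 1052
Selection 7: 1052 + 310 = 1362
Selection 8: 1362 + 310 = 1672
Selection 9: 1672 + 310 = 1982
Selection 10: 1982 + 310 = 2292
Selection 11: 2292 + 310 = 2602
Selection 12: 2602 + 310 = 2912
Selection 13: 2912 + 310 = 3222
Selection 14: 3222 + 310 = 3532
Selection 15: 3532 + 310 = 3842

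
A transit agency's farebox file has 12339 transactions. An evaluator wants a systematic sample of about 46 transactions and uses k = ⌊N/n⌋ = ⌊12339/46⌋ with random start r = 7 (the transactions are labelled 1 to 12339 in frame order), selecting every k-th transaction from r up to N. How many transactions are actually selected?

47

k = ⌊12339/46⌋ = 268
Achieved size = ⌊(12339 − 7)/268⌋ + 1 = ⌊12332/268⌋ + 1 = 46 + 1 = 47
(last selection: 7 + 46×268 = 12335 ≤ 12339; next would be 12603 > 12339)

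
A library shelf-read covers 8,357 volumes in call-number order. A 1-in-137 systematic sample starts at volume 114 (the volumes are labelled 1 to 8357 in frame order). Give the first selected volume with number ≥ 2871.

k = 137
Steps past start: ⌈(2871 − 114)/137⌉ = ⌈2757/137⌉ = 21
Selected volume: 114 + 21×137 = 2991

2991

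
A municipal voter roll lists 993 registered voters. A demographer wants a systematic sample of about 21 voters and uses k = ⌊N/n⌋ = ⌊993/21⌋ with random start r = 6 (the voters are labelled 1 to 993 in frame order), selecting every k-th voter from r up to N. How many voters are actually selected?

22

k = ⌊993/21⌋ = 47
Achieved size = ⌊(993 − 6)/47⌋ + 1 = ⌊987/47⌋ + 1 = 21 + 1 = 22
(last selection: 6 + 21×47 = 993 ≤ 993; next would be 1040 > 993)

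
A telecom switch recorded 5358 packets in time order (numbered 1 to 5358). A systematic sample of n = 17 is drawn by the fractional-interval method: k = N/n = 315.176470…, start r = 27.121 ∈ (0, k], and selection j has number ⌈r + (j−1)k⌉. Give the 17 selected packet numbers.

28, 343, 658, 973, 1288, 1604, 1919, 2234, 2549, 2864, 3179, 3495, 3810, 4125, 4440, 4755, 5070

j=1: r + 0k = 27.121 → ⌈·⌉ = 28
j=2: r + 1k = 342.297470… → ⌈·⌉ = 343
j=3: r + 2k = 657.473941… → ⌈·⌉ = 658
j=4: r + 3k = 972.650411… → ⌈·⌉ = 973
j=5: r + 4k = 1287.826882… → ⌈·⌉ = 1288
j=6: r + 5k = 1603.003352… → ⌈·⌉ = 1604
j=7: r + 6k = 1918.179823… → ⌈·⌉ = 1919
j=8: r + 7k = 2233.356294… → ⌈·⌉ = 2234
j=9: r + 8k = 2548.532764… → ⌈·⌉ = 2549
j=10: r + 9k = 2863.709235… → ⌈·⌉ = 2864
j=11: r + 10k = 3178.885705… → ⌈·⌉ = 3179
j=12: r + 11k = 3494.062176… → ⌈·⌉ = 3495
j=13: r + 12k = 3809.238647… → ⌈·⌉ = 3810
j=14: r + 13k = 4124.415117… → ⌈·⌉ = 4125
j=15: r + 14k = 4439.591588… → ⌈·⌉ = 4440
j=16: r + 15k = 4754.768058… → ⌈·⌉ = 4755
j=17: r + 16k = 5069.944529… → ⌈·⌉ = 5070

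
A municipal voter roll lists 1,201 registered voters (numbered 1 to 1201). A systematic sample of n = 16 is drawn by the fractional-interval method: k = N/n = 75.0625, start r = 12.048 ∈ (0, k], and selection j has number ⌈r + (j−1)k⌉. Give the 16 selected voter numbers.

j=1: r + 0k = 12.048 → ⌈·⌉ = 13
j=2: r + 1k = 87.1105 → ⌈·⌉ = 88
j=3: r + 2k = 162.173 → ⌈·⌉ = 163
j=4: r + 3k = 237.2355 → ⌈·⌉ = 238
j=5: r + 4k = 312.298 → ⌈·⌉ = 313
j=6: r + 5k = 387.3605 → ⌈·⌉ = 388
j=7: r + 6k = 462.423 → ⌈·⌉ = 463
j=8: r + 7k = 537.4855 → ⌈·⌉ = 538
j=9: r + 8k = 612.548 → ⌈·⌉ = 613
j=10: r + 9k = 687.6105 → ⌈·⌉ = 688
j=11: r + 10k = 762.673 → ⌈·⌉ = 763
j=12: r + 11k = 837.7355 → ⌈·⌉ = 838
j=13: r + 12k = 912.798 → ⌈·⌉ = 913
j=14: r + 13k = 987.8605 → ⌈·⌉ = 988
j=15: r + 14k = 1062.923 → ⌈·⌉ = 1063
j=16: r + 15k = 1137.9855 → ⌈·⌉ = 1138

13, 88, 163, 238, 313, 388, 463, 538, 613, 688, 763, 838, 913, 988, 1063, 1138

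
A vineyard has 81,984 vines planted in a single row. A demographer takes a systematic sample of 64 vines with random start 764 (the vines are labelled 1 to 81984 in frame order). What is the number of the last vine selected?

81467

k = 81984/64 = 1281
64th selection = r + (64−1)·k = 764 + 63×1281 = 764 + 80703 = 81467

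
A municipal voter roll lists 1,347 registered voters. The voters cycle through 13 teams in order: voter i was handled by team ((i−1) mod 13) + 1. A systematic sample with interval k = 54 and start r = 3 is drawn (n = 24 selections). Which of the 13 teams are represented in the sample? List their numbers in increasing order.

1, 2, 3, 4, 5, 6, 7, 8, 9, 10, 11, 12, 13

Consecutive selections differ by k = 54, so their team numbers differ by 54 mod 13 = 2.
gcd(54, 13) = 1, so the sample visits 13/1 = 13 distinct residues mod 13.
Start 3 is team 3; the teams hit are 1, 2, 3, 4, 5, 6, 7, 8, 9, 10, 11, 12, 13.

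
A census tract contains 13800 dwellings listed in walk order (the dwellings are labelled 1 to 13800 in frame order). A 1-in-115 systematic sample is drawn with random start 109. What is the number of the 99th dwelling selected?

k = 115
99th selection = r + (99−1)·k = 109 + 98×115 = 109 + 11270 = 11379

11379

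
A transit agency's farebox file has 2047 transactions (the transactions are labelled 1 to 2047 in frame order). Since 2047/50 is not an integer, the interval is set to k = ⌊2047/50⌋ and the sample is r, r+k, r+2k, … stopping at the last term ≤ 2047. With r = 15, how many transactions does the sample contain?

k = ⌊2047/50⌋ = 40
Achieved size = ⌊(2047 − 15)/40⌋ + 1 = ⌊2032/40⌋ + 1 = 50 + 1 = 51
(last selection: 15 + 50×40 = 2015 ≤ 2047; next would be 2055 > 2047)

51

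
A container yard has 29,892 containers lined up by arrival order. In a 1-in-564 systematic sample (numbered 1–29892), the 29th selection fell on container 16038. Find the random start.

246

k = 564
r = 16038 − (29−1)×564 = 16038 − 15792 = 246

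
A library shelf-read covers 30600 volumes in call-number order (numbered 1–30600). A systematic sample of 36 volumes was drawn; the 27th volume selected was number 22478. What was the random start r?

378

k = 30600/36 = 850
r = 22478 − (27−1)×850 = 22478 − 22100 = 378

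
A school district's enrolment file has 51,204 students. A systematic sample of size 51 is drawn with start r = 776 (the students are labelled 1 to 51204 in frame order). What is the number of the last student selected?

k = 51204/51 = 1004
51st selection = r + (51−1)·k = 776 + 50×1004 = 776 + 50200 = 50976

50976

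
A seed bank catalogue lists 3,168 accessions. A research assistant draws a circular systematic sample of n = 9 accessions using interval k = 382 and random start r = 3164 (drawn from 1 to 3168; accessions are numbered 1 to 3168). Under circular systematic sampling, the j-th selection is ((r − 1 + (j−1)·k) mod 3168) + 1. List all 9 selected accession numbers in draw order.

3164, 378, 760, 1142, 1524, 1906, 2288, 2670, 3052

Selection 1: 3164
Selection 2: 3164 + 382 = 3546 → 3546 − 3168 = 378
Selection 3: 378 + 382 = 760
Selection 4: 760 + 382 = 1142
Selection 5: 1142 + 382 = 1524
Selection 6: 1524 + 382 = 1906
Selection 7: 1906 + 382 = 2288
Selection 8: 2288 + 382 = 2670
Selection 9: 2670 + 382 = 3052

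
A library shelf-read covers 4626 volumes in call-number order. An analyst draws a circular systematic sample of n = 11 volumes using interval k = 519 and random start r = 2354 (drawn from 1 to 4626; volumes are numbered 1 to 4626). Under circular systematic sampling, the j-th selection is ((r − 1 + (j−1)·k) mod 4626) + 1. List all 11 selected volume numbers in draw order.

2354, 2873, 3392, 3911, 4430, 323, 842, 1361, 1880, 2399, 2918

Selection 1: 2354
Selection 2: 2354 + 519 = 2873
Selection 3: 2873 + 519 = 3392
Selection 4: 3392 + 519 = 3911
Selection 5: 3911 + 519 = 4430
Selection 6: 4430 + 519 = 4949 → 4949 − 4626 = 323
Selection 7: 323 + 519 = 842
Selection 8: 842 + 519 = 1361
Selection 9: 1361 + 519 = 1880
Selection 10: 1880 + 519 = 2399
Selection 11: 2399 + 519 = 2918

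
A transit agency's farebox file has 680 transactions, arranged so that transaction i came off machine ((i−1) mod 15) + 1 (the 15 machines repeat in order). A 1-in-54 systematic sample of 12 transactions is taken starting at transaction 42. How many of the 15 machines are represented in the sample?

5

Consecutive selections differ by k = 54, so their machine numbers differ by 54 mod 15 = 9.
gcd(54, 15) = 3, so the sample visits 15/3 = 5 distinct residues mod 15.
Start 42 is machine 12; the machines hit are 3, 6, 9, 12, 15.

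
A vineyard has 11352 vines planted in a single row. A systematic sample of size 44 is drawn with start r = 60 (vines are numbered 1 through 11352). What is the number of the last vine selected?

11154

k = 11352/44 = 258
44th selection = r + (44−1)·k = 60 + 43×258 = 60 + 11094 = 11154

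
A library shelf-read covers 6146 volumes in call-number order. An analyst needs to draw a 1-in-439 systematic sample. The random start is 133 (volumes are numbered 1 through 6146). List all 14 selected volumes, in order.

volume 1: 133
volume 2: 133 + 439 = 572
volume 3: 572 + 439 = 1011
volume 4: 1011 + 439 = 1450
volume 5: 1450 + 439 = 1889
volume 6: 1889 + 439 = 2328
volume 7: 2328 + 439 = 2767
volume 8: 2767 + 439 = 3206
volume 9: 3206 + 439 = 3645
volume 10: 3645 + 439 = 4084
volume 11: 4084 + 439 = 4523
volume 12: 4523 + 439 = 4962
volume 13: 4962 + 439 = 5401
volume 14: 5401 + 439 = 5840

133, 572, 1011, 1450, 1889, 2328, 2767, 3206, 3645, 4084, 4523, 4962, 5401, 5840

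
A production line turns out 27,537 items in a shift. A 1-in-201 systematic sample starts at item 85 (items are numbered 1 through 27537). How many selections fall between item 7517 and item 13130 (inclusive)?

28

k = 201
First selection ≥ 7517: 85 + ⌈(7517−85)/201⌉·201 = 85 + 37×201 = 7522
Last selection ≤ 13130: 85 + ⌊(13130−85)/201⌋·201 = 85 + 64×201 = 12949
Count = 64 − 37 + 1 = 28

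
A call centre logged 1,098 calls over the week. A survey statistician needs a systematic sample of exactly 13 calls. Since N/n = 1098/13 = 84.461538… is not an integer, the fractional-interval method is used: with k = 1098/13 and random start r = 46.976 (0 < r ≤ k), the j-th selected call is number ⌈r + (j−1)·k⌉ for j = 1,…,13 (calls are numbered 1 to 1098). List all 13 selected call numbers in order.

47, 132, 216, 301, 385, 470, 554, 639, 723, 808, 892, 977, 1061

j=1: r + 0k = 46.976 → ⌈·⌉ = 47
j=2: r + 1k = 131.437538… → ⌈·⌉ = 132
j=3: r + 2k = 215.899076… → ⌈·⌉ = 216
j=4: r + 3k = 300.360615… → ⌈·⌉ = 301
j=5: r + 4k = 384.822153… → ⌈·⌉ = 385
j=6: r + 5k = 469.283692… → ⌈·⌉ = 470
j=7: r + 6k = 553.745230… → ⌈·⌉ = 554
j=8: r + 7k = 638.206769… → ⌈·⌉ = 639
j=9: r + 8k = 722.668307… → ⌈·⌉ = 723
j=10: r + 9k = 807.129846… → ⌈·⌉ = 808
j=11: r + 10k = 891.591384… → ⌈·⌉ = 892
j=12: r + 11k = 976.052923… → ⌈·⌉ = 977
j=13: r + 12k = 1060.514461… → ⌈·⌉ = 1061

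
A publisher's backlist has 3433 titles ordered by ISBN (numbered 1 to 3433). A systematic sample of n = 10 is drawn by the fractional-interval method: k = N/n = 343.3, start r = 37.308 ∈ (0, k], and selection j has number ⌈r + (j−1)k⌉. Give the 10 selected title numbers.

j=1: r + 0k = 37.308 → ⌈·⌉ = 38
j=2: r + 1k = 380.608 → ⌈·⌉ = 381
j=3: r + 2k = 723.908 → ⌈·⌉ = 724
j=4: r + 3k = 1067.208 → ⌈·⌉ = 1068
j=5: r + 4k = 1410.508 → ⌈·⌉ = 1411
j=6: r + 5k = 1753.808 → ⌈·⌉ = 1754
j=7: r + 6k = 2097.108 → ⌈·⌉ = 2098
j=8: r + 7k = 2440.408 → ⌈·⌉ = 2441
j=9: r + 8k = 2783.708 → ⌈·⌉ = 2784
j=10: r + 9k = 3127.008 → ⌈·⌉ = 3128

38, 381, 724, 1068, 1411, 1754, 2098, 2441, 2784, 3128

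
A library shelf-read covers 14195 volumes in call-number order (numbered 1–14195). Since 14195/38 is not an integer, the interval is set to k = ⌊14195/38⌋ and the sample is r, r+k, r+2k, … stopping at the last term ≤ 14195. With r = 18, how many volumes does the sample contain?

39

k = ⌊14195/38⌋ = 373
Achieved size = ⌊(14195 − 18)/373⌋ + 1 = ⌊14177/373⌋ + 1 = 38 + 1 = 39
(last selection: 18 + 38×373 = 14192 ≤ 14195; next would be 14565 > 14195)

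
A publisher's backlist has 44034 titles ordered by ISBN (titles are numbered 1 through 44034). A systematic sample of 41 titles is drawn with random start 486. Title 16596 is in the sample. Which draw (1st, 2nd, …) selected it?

16

k = 44034/41 = 1074
position = (16596 − 486)/1074 + 1 = 16110/1074 + 1 = 15 + 1 = 16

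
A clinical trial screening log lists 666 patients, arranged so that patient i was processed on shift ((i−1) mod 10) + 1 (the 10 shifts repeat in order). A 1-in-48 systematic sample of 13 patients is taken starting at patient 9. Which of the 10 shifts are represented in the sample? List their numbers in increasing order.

Consecutive selections differ by k = 48, so their shift numbers differ by 48 mod 10 = 8.
gcd(48, 10) = 2, so the sample visits 10/2 = 5 distinct residues mod 10.
Start 9 is shift 9; the shifts hit are 1, 3, 5, 7, 9.

1, 3, 5, 7, 9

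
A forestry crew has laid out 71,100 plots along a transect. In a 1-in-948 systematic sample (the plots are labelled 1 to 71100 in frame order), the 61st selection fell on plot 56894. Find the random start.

k = 948
r = 56894 − (61−1)×948 = 56894 − 56880 = 14

14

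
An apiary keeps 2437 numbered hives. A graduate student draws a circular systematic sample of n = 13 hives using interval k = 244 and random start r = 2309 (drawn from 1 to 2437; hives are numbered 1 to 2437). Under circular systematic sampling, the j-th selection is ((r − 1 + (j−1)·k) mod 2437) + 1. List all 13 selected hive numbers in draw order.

2309, 116, 360, 604, 848, 1092, 1336, 1580, 1824, 2068, 2312, 119, 363

Selection 1: 2309
Selection 2: 2309 + 244 = 2553 → 2553 − 2437 = 116
Selection 3: 116 + 244 = 360
Selection 4: 360 + 244 = 604
Selection 5: 604 + 244 = 848
Selection 6: 848 + 244 = 1092
Selection 7: 1092 + 244 = 1336
Selection 8: 1336 + 244 = 1580
Selection 9: 1580 + 244 = 1824
Selection 10: 1824 + 244 = 2068
Selection 11: 2068 + 244 = 2312
Selection 12: 2312 + 244 = 2556 → 2556 − 2437 = 119
Selection 13: 119 + 244 = 363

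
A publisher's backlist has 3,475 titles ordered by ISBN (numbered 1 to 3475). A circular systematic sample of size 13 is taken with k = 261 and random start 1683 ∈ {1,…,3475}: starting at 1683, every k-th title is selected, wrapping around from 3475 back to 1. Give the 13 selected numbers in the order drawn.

1683, 1944, 2205, 2466, 2727, 2988, 3249, 35, 296, 557, 818, 1079, 1340

Selection 1: 1683
Selection 2: 1683 + 261 = 1944
Selection 3: 1944 + 261 = 2205
Selection 4: 2205 + 261 = 2466
Selection 5: 2466 + 261 = 2727
Selection 6: 2727 + 261 = 2988
Selection 7: 2988 + 261 = 3249
Selection 8: 3249 + 261 = 3510 → 3510 − 3475 = 35
Selection 9: 35 + 261 = 296
Selection 10: 296 + 261 = 557
Selection 11: 557 + 261 = 818
Selection 12: 818 + 261 = 1079
Selection 13: 1079 + 261 = 1340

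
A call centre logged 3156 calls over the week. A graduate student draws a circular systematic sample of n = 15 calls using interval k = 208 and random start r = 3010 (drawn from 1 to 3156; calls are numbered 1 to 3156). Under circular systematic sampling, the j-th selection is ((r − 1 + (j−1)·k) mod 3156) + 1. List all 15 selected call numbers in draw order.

3010, 62, 270, 478, 686, 894, 1102, 1310, 1518, 1726, 1934, 2142, 2350, 2558, 2766

Selection 1: 3010
Selection 2: 3010 + 208 = 3218 → 3218 − 3156 = 62
Selection 3: 62 + 208 = 270
Selection 4: 270 + 208 = 478
Selection 5: 478 + 208 = 686
Selection 6: 686 + 208 = 894
Selection 7: 894 + 208 = 1102
Selection 8: 1102 + 208 = 1310
Selection 9: 1310 + 208 = 1518
Selection 10: 1518 + 208 = 1726
Selection 11: 1726 + 208 = 1934
Selection 12: 1934 + 208 = 2142
Selection 13: 2142 + 208 = 2350
Selection 14: 2350 + 208 = 2558
Selection 15: 2558 + 208 = 2766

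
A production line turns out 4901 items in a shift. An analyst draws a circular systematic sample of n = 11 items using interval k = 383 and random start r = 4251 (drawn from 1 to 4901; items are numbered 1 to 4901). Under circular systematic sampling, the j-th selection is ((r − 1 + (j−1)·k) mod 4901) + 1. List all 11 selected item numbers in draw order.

4251, 4634, 116, 499, 882, 1265, 1648, 2031, 2414, 2797, 3180

Selection 1: 4251
Selection 2: 4251 + 383 = 4634
Selection 3: 4634 + 383 = 5017 → 5017 − 4901 = 116
Selection 4: 116 + 383 = 499
Selection 5: 499 + 383 = 882
Selection 6: 882 + 383 = 1265
Selection 7: 1265 + 383 = 1648
Selection 8: 1648 + 383 = 2031
Selection 9: 2031 + 383 = 2414
Selection 10: 2414 + 383 = 2797
Selection 11: 2797 + 383 = 3180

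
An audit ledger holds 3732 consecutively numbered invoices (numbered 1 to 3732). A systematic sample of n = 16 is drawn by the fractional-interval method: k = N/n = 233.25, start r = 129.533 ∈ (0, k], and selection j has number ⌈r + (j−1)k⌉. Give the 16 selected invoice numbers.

130, 363, 597, 830, 1063, 1296, 1530, 1763, 1996, 2229, 2463, 2696, 2929, 3162, 3396, 3629

j=1: r + 0k = 129.533 → ⌈·⌉ = 130
j=2: r + 1k = 362.783 → ⌈·⌉ = 363
j=3: r + 2k = 596.033 → ⌈·⌉ = 597
j=4: r + 3k = 829.283 → ⌈·⌉ = 830
j=5: r + 4k = 1062.533 → ⌈·⌉ = 1063
j=6: r + 5k = 1295.783 → ⌈·⌉ = 1296
j=7: r + 6k = 1529.033 → ⌈·⌉ = 1530
j=8: r + 7k = 1762.283 → ⌈·⌉ = 1763
j=9: r + 8k = 1995.533 → ⌈·⌉ = 1996
j=10: r + 9k = 2228.783 → ⌈·⌉ = 2229
j=11: r + 10k = 2462.033 → ⌈·⌉ = 2463
j=12: r + 11k = 2695.283 → ⌈·⌉ = 2696
j=13: r + 12k = 2928.533 → ⌈·⌉ = 2929
j=14: r + 13k = 3161.783 → ⌈·⌉ = 3162
j=15: r + 14k = 3395.033 → ⌈·⌉ = 3396
j=16: r + 15k = 3628.283 → ⌈·⌉ = 3629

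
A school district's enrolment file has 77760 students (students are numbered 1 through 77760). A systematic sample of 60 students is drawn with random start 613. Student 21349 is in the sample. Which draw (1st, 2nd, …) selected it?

k = 77760/60 = 1296
position = (21349 − 613)/1296 + 1 = 20736/1296 + 1 = 16 + 1 = 17

17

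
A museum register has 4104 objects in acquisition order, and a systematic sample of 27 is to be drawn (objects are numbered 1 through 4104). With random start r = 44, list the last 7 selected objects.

k = N/n = 4104/27 = 152
21st selection = 44 + 20×152 = 3084
22nd: 3084 + 152 = 3236
23rd: 3236 + 152 = 3388
24th: 3388 + 152 = 3540
25th: 3540 + 152 = 3692
26th: 3692 + 152 = 3844
27th: 3844 + 152 = 3996

3084, 3236, 3388, 3540, 3692, 3844, 3996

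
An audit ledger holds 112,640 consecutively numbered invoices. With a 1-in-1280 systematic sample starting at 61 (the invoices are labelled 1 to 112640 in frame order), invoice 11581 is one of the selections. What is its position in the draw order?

10

k = 1280
position = (11581 − 61)/1280 + 1 = 11520/1280 + 1 = 9 + 1 = 10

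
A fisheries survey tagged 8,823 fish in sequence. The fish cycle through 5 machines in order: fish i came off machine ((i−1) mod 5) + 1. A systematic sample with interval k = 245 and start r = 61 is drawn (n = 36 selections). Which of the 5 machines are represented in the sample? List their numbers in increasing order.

1

Consecutive selections differ by k = 245, so their machine numbers differ by 245 mod 5 = 0.
gcd(245, 5) = 5, so the sample visits 5/5 = 1 distinct residues mod 5.
Start 61 is machine 1; the machines hit are 1.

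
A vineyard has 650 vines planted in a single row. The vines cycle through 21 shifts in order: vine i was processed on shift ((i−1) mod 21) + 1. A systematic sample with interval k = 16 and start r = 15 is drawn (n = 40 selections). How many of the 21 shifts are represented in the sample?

Consecutive selections differ by k = 16, so their shift numbers differ by 16 mod 21 = 16.
gcd(16, 21) = 1, so the sample visits 21/1 = 21 distinct residues mod 21.
Start 15 is shift 15; the shifts hit are 1, 2, 3, 4, 5, 6, 7, 8, 9, 10, 11, 12, 13, 14, 15, 16, 17, 18, 19, 20, 21.

21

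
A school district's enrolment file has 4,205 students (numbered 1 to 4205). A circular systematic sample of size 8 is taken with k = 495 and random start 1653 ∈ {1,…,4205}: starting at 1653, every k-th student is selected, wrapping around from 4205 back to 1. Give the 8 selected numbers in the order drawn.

Selection 1: 1653
Selection 2: 1653 + 495 = 2148
Selection 3: 2148 + 495 = 2643
Selection 4: 2643 + 495 = 3138
Selection 5: 3138 + 495 = 3633
Selection 6: 3633 + 495 = 4128
Selection 7: 4128 + 495 = 4623 → 4623 − 4205 = 418
Selection 8: 418 + 495 = 913

1653, 2148, 2643, 3138, 3633, 4128, 418, 913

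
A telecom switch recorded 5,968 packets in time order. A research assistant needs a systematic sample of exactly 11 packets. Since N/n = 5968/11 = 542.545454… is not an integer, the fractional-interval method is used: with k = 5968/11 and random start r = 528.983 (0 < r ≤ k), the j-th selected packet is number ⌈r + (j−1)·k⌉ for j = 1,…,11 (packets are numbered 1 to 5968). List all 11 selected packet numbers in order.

j=1: r + 0k = 528.983 → ⌈·⌉ = 529
j=2: r + 1k = 1071.528454… → ⌈·⌉ = 1072
j=3: r + 2k = 1614.073909… → ⌈·⌉ = 1615
j=4: r + 3k = 2156.619363… → ⌈·⌉ = 2157
j=5: r + 4k = 2699.164818… → ⌈·⌉ = 2700
j=6: r + 5k = 3241.710272… → ⌈·⌉ = 3242
j=7: r + 6k = 3784.255727… → ⌈·⌉ = 3785
j=8: r + 7k = 4326.801181… → ⌈·⌉ = 4327
j=9: r + 8k = 4869.346636… → ⌈·⌉ = 4870
j=10: r + 9k = 5411.892090… → ⌈·⌉ = 5412
j=11: r + 10k = 5954.437545… → ⌈·⌉ = 5955

529, 1072, 1615, 2157, 2700, 3242, 3785, 4327, 4870, 5412, 5955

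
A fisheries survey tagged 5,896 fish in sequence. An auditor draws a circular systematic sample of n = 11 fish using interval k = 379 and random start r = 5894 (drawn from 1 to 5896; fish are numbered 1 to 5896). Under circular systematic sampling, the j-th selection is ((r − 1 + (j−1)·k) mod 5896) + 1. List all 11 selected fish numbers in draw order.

Selection 1: 5894
Selection 2: 5894 + 379 = 6273 → 6273 − 5896 = 377
Selection 3: 377 + 379 = 756
Selection 4: 756 + 379 = 1135
Selection 5: 1135 + 379 = 1514
Selection 6: 1514 + 379 = 1893
Selection 7: 1893 + 379 = 2272
Selection 8: 2272 + 379 = 2651
Selection 9: 2651 + 379 = 3030
Selection 10: 3030 + 379 = 3409
Selection 11: 3409 + 379 = 3788

5894, 377, 756, 1135, 1514, 1893, 2272, 2651, 3030, 3409, 3788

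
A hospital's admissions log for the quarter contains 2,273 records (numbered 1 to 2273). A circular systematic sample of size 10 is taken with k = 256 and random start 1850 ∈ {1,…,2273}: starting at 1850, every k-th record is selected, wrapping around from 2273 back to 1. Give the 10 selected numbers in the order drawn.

Selection 1: 1850
Selection 2: 1850 + 256 = 2106
Selection 3: 2106 + 256 = 2362 → 2362 − 2273 = 89
Selection 4: 89 + 256 = 345
Selection 5: 345 + 256 = 601
Selection 6: 601 + 256 = 857
Selection 7: 857 + 256 = 1113
Selection 8: 1113 + 256 = 1369
Selection 9: 1369 + 256 = 1625
Selection 10: 1625 + 256 = 1881

1850, 2106, 89, 345, 601, 857, 1113, 1369, 1625, 1881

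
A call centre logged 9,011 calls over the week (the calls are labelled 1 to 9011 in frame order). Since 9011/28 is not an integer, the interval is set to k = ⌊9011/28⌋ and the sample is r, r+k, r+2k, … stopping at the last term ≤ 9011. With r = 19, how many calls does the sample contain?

29

k = ⌊9011/28⌋ = 321
Achieved size = ⌊(9011 − 19)/321⌋ + 1 = ⌊8992/321⌋ + 1 = 28 + 1 = 29
(last selection: 19 + 28×321 = 9007 ≤ 9011; next would be 9328 > 9011)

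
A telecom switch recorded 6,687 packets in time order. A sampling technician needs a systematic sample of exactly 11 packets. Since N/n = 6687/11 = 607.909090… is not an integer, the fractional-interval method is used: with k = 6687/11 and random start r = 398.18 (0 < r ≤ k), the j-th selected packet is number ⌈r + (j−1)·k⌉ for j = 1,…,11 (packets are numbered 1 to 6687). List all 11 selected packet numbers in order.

j=1: r + 0k = 398.18 → ⌈·⌉ = 399
j=2: r + 1k = 1006.089090… → ⌈·⌉ = 1007
j=3: r + 2k = 1613.998181… → ⌈·⌉ = 1614
j=4: r + 3k = 2221.907272… → ⌈·⌉ = 2222
j=5: r + 4k = 2829.816363… → ⌈·⌉ = 2830
j=6: r + 5k = 3437.725454… → ⌈·⌉ = 3438
j=7: r + 6k = 4045.634545… → ⌈·⌉ = 4046
j=8: r + 7k = 4653.543636… → ⌈·⌉ = 4654
j=9: r + 8k = 5261.452727… → ⌈·⌉ = 5262
j=10: r + 9k = 5869.361818… → ⌈·⌉ = 5870
j=11: r + 10k = 6477.270909… → ⌈·⌉ = 6478

399, 1007, 1614, 2222, 2830, 3438, 4046, 4654, 5262, 5870, 6478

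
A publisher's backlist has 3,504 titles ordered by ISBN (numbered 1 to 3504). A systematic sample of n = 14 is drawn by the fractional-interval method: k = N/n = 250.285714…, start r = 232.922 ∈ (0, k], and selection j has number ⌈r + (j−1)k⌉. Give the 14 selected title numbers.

233, 484, 734, 984, 1235, 1485, 1735, 1985, 2236, 2486, 2736, 2987, 3237, 3487

j=1: r + 0k = 232.922 → ⌈·⌉ = 233
j=2: r + 1k = 483.207714… → ⌈·⌉ = 484
j=3: r + 2k = 733.493428… → ⌈·⌉ = 734
j=4: r + 3k = 983.779142… → ⌈·⌉ = 984
j=5: r + 4k = 1234.064857… → ⌈·⌉ = 1235
j=6: r + 5k = 1484.350571… → ⌈·⌉ = 1485
j=7: r + 6k = 1734.636285… → ⌈·⌉ = 1735
j=8: r + 7k = 1984.922 → ⌈·⌉ = 1985
j=9: r + 8k = 2235.207714… → ⌈·⌉ = 2236
j=10: r + 9k = 2485.493428… → ⌈·⌉ = 2486
j=11: r + 10k = 2735.779142… → ⌈·⌉ = 2736
j=12: r + 11k = 2986.064857… → ⌈·⌉ = 2987
j=13: r + 12k = 3236.350571… → ⌈·⌉ = 3237
j=14: r + 13k = 3486.636285… → ⌈·⌉ = 3487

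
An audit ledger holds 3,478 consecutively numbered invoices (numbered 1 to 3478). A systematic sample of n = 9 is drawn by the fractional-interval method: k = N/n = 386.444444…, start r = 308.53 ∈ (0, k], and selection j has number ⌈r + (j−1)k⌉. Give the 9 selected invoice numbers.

309, 695, 1082, 1468, 1855, 2241, 2628, 3014, 3401

j=1: r + 0k = 308.53 → ⌈·⌉ = 309
j=2: r + 1k = 694.974444… → ⌈·⌉ = 695
j=3: r + 2k = 1081.418888… → ⌈·⌉ = 1082
j=4: r + 3k = 1467.863333… → ⌈·⌉ = 1468
j=5: r + 4k = 1854.307777… → ⌈·⌉ = 1855
j=6: r + 5k = 2240.752222… → ⌈·⌉ = 2241
j=7: r + 6k = 2627.196666… → ⌈·⌉ = 2628
j=8: r + 7k = 3013.641111… → ⌈·⌉ = 3014
j=9: r + 8k = 3400.085555… → ⌈·⌉ = 3401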